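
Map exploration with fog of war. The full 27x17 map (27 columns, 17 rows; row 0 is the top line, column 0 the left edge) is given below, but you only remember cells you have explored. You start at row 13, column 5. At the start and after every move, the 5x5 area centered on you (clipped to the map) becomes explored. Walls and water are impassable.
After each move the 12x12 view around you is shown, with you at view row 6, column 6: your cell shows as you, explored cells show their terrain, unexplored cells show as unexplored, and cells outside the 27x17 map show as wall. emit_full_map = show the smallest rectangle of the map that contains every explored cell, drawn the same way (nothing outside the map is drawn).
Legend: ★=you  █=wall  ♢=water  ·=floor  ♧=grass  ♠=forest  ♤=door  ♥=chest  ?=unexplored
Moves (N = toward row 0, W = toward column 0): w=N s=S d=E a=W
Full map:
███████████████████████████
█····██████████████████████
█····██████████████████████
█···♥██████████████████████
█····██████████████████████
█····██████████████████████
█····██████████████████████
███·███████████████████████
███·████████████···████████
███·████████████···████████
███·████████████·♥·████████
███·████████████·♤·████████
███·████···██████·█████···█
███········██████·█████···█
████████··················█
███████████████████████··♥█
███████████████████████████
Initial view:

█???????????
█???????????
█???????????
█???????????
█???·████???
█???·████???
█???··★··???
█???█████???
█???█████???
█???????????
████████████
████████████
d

????????????
????????????
????????????
????????????
???·█████???
???·████·???
???···★··???
???█████·???
???██████???
????????????
████████████
████████████

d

????????????
????????????
????????????
????????????
??·██████???
??·████··???
??····★··???
??█████··???
??███████???
????????????
████████████
████████████

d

????????????
????????????
????????????
????????????
?·███████???
?·████···???
?·····★··???
?█████···???
?████████???
????????????
████████████
████████████

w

????????????
????????????
????????????
????????????
????█████???
?·███████???
?·████★··???
?········???
?█████···???
?████████???
????????????
████████████

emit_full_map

???█████
·███████
·████★··
········
█████···
████████

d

????????????
????????????
????????????
????????????
???██████???
·████████???
·████·★·█???
········█???
█████····???
████████????
????????????
████████████

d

????????????
????????????
????????????
????????????
??███████???
█████████???
████··★██???
·······██???
████·····???
███████?????
????????????
████████████

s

????????????
????????????
????????????
??███████???
█████████???
████···██???
······★██???
████·····???
█████████???
????????????
████████████
████████████

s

????????????
????????????
??███████???
█████████???
████···██???
·······██???
████··★··???
█████████???
????█████???
████████████
████████████
████████████

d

????????????
????????????
?███████????
████████????
███···███???
······███???
███···★··???
█████████???
???██████???
████████████
████████████
████████████

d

????????????
????????????
███████?????
███████?????
██···████???
·····████???
██····★··???
█████████???
??███████???
████████████
████████████
████████████

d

????????????
????????????
██████??????
██████??????
█···█████???
····█████???
█·····★··???
█████████???
?████████???
████████████
████████████
████████████

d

????????????
????????????
█████???????
█████???????
···██████???
···██████???
······★··???
█████████???
█████████???
████████████
████████████
████████████

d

????????????
????????????
████????????
████????????
··██████·???
··██████·???
······★··???
█████████???
█████████???
████████████
████████████
████████████

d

????????????
????????????
███?????????
███?????????
·██████·█???
·██████·█???
······★··???
█████████???
█████████???
████████████
████████████
████████████

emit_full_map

???███████??????
·█████████??????
·████···██████·█
········██████·█
█████········★··
████████████████
?????███████████

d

????????????
????????????
██??????????
██??????????
██████·██???
██████·██???
······★··???
█████████???
█████████???
████████████
████████████
████████████

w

????????????
????????????
????????????
██??????????
██??█·♤·█???
██████·██???
██████★██???
·········???
█████████???
█████████???
████████████
████████████

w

????????????
????????????
????????????
????????????
██??█·♥·█???
██??█·♤·█???
██████★██???
██████·██???
·········???
█████████???
█████████???
████████████

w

????????????
????????????
????????????
????????????
????█···█???
██??█·♥·█???
██??█·★·█???
██████·██???
██████·██???
·········???
█████████???
█████████???

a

????????????
????????????
????????????
????????????
????██···█??
███?██·♥·█??
███?██★♤·█??
·██████·██??
·██████·██??
··········??
██████████??
██████████??

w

????????????
????????????
????????????
????????????
????██···???
????██···█??
███?██★♥·█??
███?██·♤·█??
·██████·██??
·██████·██??
··········??
██████████??

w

????????????
????????????
????????????
????????????
????█████???
????██···???
????██★··█??
███?██·♥·█??
███?██·♤·█??
·██████·██??
·██████·██??
··········??

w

????????????
????????????
????????????
????????????
????█████???
????█████???
????██★··???
????██···█??
███?██·♥·█??
███?██·♤·█??
·██████·██??
·██████·██??

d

????????????
????????????
????????????
????????????
???██████???
???██████???
???██·★·█???
???██···█???
██?██·♥·█???
██?██·♤·█???
██████·██???
██████·██???

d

????????????
????????????
????????????
????????????
??███████???
??███████???
??██··★██???
??██···██???
█?██·♥·██???
█?██·♤·█????
█████·██????
█████·██????

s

????????????
????????????
????????????
??███████???
??███████???
??██···██???
??██··★██???
█?██·♥·██???
█?██·♤·██???
█████·██????
█████·██????
········????

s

????????????
????????????
??███████???
??███████???
??██···██???
??██···██???
█?██·♥★██???
█?██·♤·██???
█████·███???
█████·██????
········????
████████????

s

????????????
??███████???
??███████???
??██···██???
??██···██???
█?██·♥·██???
█?██·♤★██???
█████·███???
█████·███???
········????
████████????
████████????

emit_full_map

???????????███████
???????????███████
???????????██···██
???????????██···██
???███████?██·♥·██
·█████████?██·♤★██
·████···██████·███
········██████·███
█████············?
█████████████████?
?????████████████?


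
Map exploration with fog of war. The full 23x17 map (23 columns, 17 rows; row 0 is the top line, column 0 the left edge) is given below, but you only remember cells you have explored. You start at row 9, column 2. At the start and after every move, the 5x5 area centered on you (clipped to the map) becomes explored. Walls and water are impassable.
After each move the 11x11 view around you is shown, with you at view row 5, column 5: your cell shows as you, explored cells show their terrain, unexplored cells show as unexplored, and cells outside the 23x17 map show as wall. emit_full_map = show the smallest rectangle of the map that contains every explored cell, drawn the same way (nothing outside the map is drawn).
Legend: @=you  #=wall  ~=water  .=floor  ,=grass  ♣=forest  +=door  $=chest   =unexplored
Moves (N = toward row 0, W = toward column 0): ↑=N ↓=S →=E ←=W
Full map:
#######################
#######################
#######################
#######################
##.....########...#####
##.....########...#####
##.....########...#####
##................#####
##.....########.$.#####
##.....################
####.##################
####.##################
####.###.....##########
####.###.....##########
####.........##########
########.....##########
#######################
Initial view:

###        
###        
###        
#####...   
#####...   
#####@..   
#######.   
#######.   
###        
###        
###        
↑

###        
###        
###        
#####...   
#####...   
#####@..   
#####...   
#######.   
#######.   
###        
###        

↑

###        
###        
###        
#####...   
#####...   
#####@..   
#####...   
#####...   
#######.   
#######.   
###        

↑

###        
###        
###        
#####...   
#####...   
#####@..   
#####...   
#####...   
#####...   
#######.   
#######.   

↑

###        
###        
###        
########   
#####...   
#####@..   
#####...   
#####...   
#####...   
#####...   
#######.   

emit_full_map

#####
##...
##@..
##...
##...
##...
##...
####.
####.

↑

###########
###        
###        
########   
########   
#####@..   
#####...   
#####...   
#####...   
#####...   
#####...   

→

###########
##         
##         
########   
########   
####.@..   
####....   
####....   
####...    
####...    
####...    

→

###########
#          
#          
########   
########   
###..@..   
###.....   
###.....   
###...     
###...     
###...     

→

###########
           
           
########   
########   
##...@.#   
##.....#   
##.....#   
##...      
##...      
##...      

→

###########
           
           
########   
########   
#....@##   
#.....##   
#.....##   
#...       
#...       
#...       

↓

           
           
########   
########   
#.....##   
#....@##   
#.....##   
#.......   
#...       
#...       
###.       

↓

           
########   
########   
#.....##   
#.....##   
#....@##   
#.......   
#.....##   
#...       
###.       
###.       

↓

########   
########   
#.....##   
#.....##   
#.....##   
#....@..   
#.....##   
#.....##   
###.       
###.       
           

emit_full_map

#########
#########
##.....##
##.....##
##.....##
##....@..
##.....##
##.....##
####.    
####.    

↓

########   
#.....##   
#.....##   
#.....##   
#.......   
#....@##   
#.....##   
###.####   
###.       
           
           

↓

#.....##   
#.....##   
#.....##   
#.......   
#.....##   
#....@##   
###.####   
###.####   
           
           
           

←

##.....##  
##.....##  
##.....##  
##.......  
##.....##  
##...@.##  
####.####  
####.####  
           
           
           

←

###.....## 
###.....## 
###.....## 
###....... 
###.....## 
###..@..## 
#####.#### 
#####.#### 
#          
#          
#          

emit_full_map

#########
#########
##.....##
##.....##
##.....##
##.......
##.....##
##..@..##
####.####
####.####

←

####.....##
####.....##
####.....##
####.......
####.....##
####.@...##
######.####
######.####
##         
##         
##         

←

#####.....#
#####.....#
#####.....#
#####......
#####.....#
#####@....#
#######.###
#######.###
###        
###        
###        

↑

###########
#####.....#
#####.....#
#####.....#
#####......
#####@....#
#####.....#
#######.###
#######.###
###        
###        

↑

###########
###########
#####.....#
#####.....#
#####.....#
#####@.....
#####.....#
#####.....#
#######.###
#######.###
###        

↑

###        
###########
###########
#####.....#
#####.....#
#####@....#
#####......
#####.....#
#####.....#
#######.###
#######.###

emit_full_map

#########
#########
##.....##
##.....##
##@....##
##.......
##.....##
##.....##
####.####
####.####

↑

###        
###        
###########
###########
#####.....#
#####@....#
#####.....#
#####......
#####.....#
#####.....#
#######.###

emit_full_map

#########
#########
##.....##
##@....##
##.....##
##.......
##.....##
##.....##
####.####
####.####


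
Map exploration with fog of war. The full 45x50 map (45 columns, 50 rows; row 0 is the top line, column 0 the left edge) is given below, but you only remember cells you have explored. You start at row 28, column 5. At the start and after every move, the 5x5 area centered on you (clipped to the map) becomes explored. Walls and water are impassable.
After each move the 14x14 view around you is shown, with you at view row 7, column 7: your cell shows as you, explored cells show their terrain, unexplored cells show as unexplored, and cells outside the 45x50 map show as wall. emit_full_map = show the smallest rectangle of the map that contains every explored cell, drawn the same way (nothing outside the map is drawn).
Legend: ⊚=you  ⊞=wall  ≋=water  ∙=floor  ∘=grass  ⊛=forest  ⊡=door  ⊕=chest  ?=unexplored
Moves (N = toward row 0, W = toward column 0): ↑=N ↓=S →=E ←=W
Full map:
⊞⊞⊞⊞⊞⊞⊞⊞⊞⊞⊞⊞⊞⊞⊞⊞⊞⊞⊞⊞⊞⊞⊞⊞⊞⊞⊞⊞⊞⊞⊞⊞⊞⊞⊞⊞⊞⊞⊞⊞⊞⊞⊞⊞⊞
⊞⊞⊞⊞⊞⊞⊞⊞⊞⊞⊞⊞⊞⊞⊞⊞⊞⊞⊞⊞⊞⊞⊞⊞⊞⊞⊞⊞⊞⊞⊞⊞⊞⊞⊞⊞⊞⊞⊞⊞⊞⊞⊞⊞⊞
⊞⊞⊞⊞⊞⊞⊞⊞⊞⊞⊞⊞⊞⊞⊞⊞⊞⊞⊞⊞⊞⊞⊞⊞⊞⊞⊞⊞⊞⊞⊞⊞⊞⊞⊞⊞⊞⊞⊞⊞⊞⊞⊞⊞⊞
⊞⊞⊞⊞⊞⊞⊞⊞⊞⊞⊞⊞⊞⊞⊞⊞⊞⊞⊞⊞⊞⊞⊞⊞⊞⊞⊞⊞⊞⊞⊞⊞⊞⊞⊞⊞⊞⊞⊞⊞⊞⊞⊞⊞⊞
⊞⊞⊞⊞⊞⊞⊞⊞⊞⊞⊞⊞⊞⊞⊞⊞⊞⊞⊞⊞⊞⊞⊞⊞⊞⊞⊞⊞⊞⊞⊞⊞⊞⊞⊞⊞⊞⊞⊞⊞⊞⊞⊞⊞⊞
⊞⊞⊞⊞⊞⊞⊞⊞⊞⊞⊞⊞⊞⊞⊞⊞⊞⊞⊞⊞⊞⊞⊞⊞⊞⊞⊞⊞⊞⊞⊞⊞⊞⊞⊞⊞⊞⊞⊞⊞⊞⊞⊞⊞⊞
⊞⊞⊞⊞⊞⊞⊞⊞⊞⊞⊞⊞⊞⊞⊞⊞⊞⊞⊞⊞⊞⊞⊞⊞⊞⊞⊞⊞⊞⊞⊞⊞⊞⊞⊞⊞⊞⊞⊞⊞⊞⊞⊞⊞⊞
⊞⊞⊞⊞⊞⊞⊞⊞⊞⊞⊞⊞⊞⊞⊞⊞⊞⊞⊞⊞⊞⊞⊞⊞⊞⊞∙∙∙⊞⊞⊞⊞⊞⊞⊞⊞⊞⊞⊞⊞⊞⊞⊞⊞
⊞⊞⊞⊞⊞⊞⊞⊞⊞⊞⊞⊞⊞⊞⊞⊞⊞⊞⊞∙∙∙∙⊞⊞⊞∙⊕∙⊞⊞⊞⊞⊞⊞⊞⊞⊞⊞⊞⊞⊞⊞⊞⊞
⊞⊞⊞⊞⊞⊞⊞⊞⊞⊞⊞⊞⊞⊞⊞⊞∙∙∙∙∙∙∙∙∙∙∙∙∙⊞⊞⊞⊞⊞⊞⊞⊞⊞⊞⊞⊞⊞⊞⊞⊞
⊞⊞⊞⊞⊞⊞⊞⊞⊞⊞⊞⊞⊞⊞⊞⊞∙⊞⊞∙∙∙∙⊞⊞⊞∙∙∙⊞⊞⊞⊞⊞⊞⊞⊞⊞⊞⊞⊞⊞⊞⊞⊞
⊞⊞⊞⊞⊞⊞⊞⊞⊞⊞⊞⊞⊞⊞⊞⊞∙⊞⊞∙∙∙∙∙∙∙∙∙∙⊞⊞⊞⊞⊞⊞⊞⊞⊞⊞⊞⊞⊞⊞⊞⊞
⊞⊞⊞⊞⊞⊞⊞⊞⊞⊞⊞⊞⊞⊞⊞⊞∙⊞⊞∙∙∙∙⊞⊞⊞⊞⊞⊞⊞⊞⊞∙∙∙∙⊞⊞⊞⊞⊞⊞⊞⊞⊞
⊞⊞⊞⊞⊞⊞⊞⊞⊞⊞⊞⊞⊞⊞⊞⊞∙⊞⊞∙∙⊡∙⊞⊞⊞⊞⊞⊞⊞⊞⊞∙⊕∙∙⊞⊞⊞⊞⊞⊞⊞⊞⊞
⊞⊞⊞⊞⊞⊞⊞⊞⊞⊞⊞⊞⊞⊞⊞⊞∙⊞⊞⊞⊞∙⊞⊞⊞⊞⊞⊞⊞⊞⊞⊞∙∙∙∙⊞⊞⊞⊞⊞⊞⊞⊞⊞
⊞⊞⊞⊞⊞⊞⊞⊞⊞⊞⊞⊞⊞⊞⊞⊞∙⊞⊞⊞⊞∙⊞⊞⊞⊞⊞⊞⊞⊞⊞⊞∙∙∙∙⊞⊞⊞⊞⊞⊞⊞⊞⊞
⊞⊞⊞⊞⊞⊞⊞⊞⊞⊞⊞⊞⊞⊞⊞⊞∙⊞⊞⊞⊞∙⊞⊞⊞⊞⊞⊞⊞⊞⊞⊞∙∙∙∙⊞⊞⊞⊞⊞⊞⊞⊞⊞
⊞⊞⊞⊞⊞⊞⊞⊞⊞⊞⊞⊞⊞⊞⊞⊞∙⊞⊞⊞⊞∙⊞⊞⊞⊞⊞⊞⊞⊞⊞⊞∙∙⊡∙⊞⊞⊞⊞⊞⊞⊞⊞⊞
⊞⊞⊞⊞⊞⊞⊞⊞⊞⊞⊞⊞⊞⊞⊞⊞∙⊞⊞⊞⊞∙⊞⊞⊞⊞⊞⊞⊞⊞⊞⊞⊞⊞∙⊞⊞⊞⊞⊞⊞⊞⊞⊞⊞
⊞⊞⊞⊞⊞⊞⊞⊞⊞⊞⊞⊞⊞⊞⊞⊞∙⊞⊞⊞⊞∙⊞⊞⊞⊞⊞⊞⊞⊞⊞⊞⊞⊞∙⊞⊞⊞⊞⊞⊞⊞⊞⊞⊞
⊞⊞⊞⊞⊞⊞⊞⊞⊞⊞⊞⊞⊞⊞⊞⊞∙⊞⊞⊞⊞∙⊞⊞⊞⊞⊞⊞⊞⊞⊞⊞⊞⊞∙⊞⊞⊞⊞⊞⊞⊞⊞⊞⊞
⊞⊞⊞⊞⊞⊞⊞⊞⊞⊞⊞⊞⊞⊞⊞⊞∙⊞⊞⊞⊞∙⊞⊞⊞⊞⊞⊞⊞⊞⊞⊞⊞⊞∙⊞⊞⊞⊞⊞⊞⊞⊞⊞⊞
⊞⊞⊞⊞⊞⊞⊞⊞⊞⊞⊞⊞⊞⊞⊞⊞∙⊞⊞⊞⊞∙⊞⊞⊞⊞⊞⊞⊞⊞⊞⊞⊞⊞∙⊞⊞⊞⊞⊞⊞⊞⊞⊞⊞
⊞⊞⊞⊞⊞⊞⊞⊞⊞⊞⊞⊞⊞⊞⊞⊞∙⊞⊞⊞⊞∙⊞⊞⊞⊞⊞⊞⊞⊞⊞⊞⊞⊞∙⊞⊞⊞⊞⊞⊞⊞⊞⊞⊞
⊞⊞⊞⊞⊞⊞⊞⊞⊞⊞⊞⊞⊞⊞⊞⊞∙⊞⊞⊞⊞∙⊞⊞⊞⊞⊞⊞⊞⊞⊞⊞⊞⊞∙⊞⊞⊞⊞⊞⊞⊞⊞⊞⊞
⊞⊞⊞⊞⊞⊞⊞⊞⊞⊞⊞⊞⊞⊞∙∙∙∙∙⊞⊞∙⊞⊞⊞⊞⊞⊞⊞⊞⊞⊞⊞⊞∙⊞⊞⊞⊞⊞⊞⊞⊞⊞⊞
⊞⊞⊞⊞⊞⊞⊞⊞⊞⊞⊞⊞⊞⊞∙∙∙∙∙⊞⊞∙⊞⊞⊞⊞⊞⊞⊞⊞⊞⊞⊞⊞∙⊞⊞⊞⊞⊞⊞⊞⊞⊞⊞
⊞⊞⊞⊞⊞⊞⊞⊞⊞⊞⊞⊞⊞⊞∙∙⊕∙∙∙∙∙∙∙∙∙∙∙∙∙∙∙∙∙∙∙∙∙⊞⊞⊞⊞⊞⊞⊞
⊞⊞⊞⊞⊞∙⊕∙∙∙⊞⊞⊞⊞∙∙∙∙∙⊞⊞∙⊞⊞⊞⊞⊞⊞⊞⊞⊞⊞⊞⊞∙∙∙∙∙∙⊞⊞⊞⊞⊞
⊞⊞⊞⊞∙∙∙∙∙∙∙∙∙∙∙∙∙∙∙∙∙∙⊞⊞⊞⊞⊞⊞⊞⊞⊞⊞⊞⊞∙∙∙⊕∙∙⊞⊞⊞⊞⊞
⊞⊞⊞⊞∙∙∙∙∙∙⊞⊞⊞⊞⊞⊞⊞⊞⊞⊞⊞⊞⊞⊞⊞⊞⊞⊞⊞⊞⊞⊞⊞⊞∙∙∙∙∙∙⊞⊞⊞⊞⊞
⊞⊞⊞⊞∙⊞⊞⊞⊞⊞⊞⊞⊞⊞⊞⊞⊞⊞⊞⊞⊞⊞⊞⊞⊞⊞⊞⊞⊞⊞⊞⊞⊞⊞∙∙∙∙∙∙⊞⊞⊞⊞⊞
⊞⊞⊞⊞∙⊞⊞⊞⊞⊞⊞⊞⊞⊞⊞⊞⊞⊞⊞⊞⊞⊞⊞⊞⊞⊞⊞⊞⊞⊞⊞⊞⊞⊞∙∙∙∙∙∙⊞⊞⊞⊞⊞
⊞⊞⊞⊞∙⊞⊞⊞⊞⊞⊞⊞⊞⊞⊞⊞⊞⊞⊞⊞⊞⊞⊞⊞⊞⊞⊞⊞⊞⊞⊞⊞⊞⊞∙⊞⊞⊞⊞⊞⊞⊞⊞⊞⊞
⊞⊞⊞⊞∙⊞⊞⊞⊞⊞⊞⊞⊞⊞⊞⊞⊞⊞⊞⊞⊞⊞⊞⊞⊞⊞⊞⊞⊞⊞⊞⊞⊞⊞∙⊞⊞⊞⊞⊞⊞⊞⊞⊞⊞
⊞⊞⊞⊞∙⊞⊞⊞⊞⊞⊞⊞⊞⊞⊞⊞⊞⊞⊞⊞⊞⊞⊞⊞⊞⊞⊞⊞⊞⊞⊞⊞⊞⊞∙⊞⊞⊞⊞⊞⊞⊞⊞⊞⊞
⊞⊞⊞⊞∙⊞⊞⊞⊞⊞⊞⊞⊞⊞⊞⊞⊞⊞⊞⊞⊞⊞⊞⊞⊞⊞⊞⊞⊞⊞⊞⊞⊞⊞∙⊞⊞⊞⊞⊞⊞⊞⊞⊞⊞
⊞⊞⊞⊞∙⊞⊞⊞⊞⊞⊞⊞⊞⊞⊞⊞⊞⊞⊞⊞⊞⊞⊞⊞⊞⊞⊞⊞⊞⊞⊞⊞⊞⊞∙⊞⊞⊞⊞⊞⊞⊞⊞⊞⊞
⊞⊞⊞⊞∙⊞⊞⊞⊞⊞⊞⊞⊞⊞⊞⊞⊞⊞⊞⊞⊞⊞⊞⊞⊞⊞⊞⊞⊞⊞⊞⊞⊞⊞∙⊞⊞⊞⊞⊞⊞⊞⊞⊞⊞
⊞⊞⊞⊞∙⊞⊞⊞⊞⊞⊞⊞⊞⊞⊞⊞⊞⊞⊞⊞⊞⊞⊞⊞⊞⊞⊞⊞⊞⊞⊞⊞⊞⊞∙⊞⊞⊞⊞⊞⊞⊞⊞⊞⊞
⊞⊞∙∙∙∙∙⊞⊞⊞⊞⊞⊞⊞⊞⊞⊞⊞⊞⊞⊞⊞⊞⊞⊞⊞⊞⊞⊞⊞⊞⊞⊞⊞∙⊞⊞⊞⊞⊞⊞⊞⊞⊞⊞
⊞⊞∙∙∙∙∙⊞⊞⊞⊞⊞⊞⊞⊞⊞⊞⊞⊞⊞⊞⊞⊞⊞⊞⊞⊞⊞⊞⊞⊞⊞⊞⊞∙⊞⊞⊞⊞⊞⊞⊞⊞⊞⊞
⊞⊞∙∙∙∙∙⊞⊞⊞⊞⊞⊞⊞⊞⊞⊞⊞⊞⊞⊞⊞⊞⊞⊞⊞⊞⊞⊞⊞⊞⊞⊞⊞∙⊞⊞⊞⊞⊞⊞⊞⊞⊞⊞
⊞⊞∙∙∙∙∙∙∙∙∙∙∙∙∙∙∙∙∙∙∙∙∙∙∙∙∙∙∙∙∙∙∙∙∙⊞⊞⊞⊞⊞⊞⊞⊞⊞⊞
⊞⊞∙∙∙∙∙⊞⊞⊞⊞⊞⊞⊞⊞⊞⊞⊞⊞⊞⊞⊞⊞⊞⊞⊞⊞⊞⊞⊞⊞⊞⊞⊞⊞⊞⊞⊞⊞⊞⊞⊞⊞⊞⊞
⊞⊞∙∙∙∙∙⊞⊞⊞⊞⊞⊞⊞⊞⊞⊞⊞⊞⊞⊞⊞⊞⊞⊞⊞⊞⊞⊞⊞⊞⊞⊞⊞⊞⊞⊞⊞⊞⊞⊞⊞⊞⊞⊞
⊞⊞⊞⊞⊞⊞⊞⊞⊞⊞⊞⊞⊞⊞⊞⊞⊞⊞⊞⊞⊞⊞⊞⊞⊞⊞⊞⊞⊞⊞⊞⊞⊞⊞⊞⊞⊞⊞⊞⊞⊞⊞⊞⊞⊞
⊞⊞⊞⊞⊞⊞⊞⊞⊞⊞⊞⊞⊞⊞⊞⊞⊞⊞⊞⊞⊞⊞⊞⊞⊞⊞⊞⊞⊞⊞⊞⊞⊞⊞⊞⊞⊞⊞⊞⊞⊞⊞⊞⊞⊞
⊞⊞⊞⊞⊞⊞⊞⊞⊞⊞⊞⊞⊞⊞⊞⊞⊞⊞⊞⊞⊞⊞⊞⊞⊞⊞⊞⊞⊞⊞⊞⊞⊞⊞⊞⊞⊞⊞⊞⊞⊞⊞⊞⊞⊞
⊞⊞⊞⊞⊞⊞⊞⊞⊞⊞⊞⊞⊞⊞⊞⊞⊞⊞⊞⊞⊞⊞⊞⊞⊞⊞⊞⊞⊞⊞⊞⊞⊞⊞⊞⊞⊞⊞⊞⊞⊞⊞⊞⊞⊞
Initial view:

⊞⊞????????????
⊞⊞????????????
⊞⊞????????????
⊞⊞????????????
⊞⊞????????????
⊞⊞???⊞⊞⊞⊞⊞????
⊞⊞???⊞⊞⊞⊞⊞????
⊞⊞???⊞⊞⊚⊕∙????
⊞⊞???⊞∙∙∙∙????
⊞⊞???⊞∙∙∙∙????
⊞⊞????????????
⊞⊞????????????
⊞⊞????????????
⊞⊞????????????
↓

⊞⊞????????????
⊞⊞????????????
⊞⊞????????????
⊞⊞????????????
⊞⊞???⊞⊞⊞⊞⊞????
⊞⊞???⊞⊞⊞⊞⊞????
⊞⊞???⊞⊞∙⊕∙????
⊞⊞???⊞∙⊚∙∙????
⊞⊞???⊞∙∙∙∙????
⊞⊞???⊞∙⊞⊞⊞????
⊞⊞????????????
⊞⊞????????????
⊞⊞????????????
⊞⊞????????????

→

⊞?????????????
⊞?????????????
⊞?????????????
⊞?????????????
⊞???⊞⊞⊞⊞⊞?????
⊞???⊞⊞⊞⊞⊞⊞????
⊞???⊞⊞∙⊕∙∙????
⊞???⊞∙∙⊚∙∙????
⊞???⊞∙∙∙∙∙????
⊞???⊞∙⊞⊞⊞⊞????
⊞?????????????
⊞?????????????
⊞?????????????
⊞?????????????

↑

⊞?????????????
⊞?????????????
⊞?????????????
⊞?????????????
⊞?????????????
⊞???⊞⊞⊞⊞⊞⊞????
⊞???⊞⊞⊞⊞⊞⊞????
⊞???⊞⊞∙⊚∙∙????
⊞???⊞∙∙∙∙∙????
⊞???⊞∙∙∙∙∙????
⊞???⊞∙⊞⊞⊞⊞????
⊞?????????????
⊞?????????????
⊞?????????????

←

⊞⊞????????????
⊞⊞????????????
⊞⊞????????????
⊞⊞????????????
⊞⊞????????????
⊞⊞???⊞⊞⊞⊞⊞⊞???
⊞⊞???⊞⊞⊞⊞⊞⊞???
⊞⊞???⊞⊞⊚⊕∙∙???
⊞⊞???⊞∙∙∙∙∙???
⊞⊞???⊞∙∙∙∙∙???
⊞⊞???⊞∙⊞⊞⊞⊞???
⊞⊞????????????
⊞⊞????????????
⊞⊞????????????

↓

⊞⊞????????????
⊞⊞????????????
⊞⊞????????????
⊞⊞????????????
⊞⊞???⊞⊞⊞⊞⊞⊞???
⊞⊞???⊞⊞⊞⊞⊞⊞???
⊞⊞???⊞⊞∙⊕∙∙???
⊞⊞???⊞∙⊚∙∙∙???
⊞⊞???⊞∙∙∙∙∙???
⊞⊞???⊞∙⊞⊞⊞⊞???
⊞⊞????????????
⊞⊞????????????
⊞⊞????????????
⊞⊞????????????

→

⊞?????????????
⊞?????????????
⊞?????????????
⊞?????????????
⊞???⊞⊞⊞⊞⊞⊞????
⊞???⊞⊞⊞⊞⊞⊞????
⊞???⊞⊞∙⊕∙∙????
⊞???⊞∙∙⊚∙∙????
⊞???⊞∙∙∙∙∙????
⊞???⊞∙⊞⊞⊞⊞????
⊞?????????????
⊞?????????????
⊞?????????????
⊞?????????????

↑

⊞?????????????
⊞?????????????
⊞?????????????
⊞?????????????
⊞?????????????
⊞???⊞⊞⊞⊞⊞⊞????
⊞???⊞⊞⊞⊞⊞⊞????
⊞???⊞⊞∙⊚∙∙????
⊞???⊞∙∙∙∙∙????
⊞???⊞∙∙∙∙∙????
⊞???⊞∙⊞⊞⊞⊞????
⊞?????????????
⊞?????????????
⊞?????????????

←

⊞⊞????????????
⊞⊞????????????
⊞⊞????????????
⊞⊞????????????
⊞⊞????????????
⊞⊞???⊞⊞⊞⊞⊞⊞???
⊞⊞???⊞⊞⊞⊞⊞⊞???
⊞⊞???⊞⊞⊚⊕∙∙???
⊞⊞???⊞∙∙∙∙∙???
⊞⊞???⊞∙∙∙∙∙???
⊞⊞???⊞∙⊞⊞⊞⊞???
⊞⊞????????????
⊞⊞????????????
⊞⊞????????????

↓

⊞⊞????????????
⊞⊞????????????
⊞⊞????????????
⊞⊞????????????
⊞⊞???⊞⊞⊞⊞⊞⊞???
⊞⊞???⊞⊞⊞⊞⊞⊞???
⊞⊞???⊞⊞∙⊕∙∙???
⊞⊞???⊞∙⊚∙∙∙???
⊞⊞???⊞∙∙∙∙∙???
⊞⊞???⊞∙⊞⊞⊞⊞???
⊞⊞????????????
⊞⊞????????????
⊞⊞????????????
⊞⊞????????????

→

⊞?????????????
⊞?????????????
⊞?????????????
⊞?????????????
⊞???⊞⊞⊞⊞⊞⊞????
⊞???⊞⊞⊞⊞⊞⊞????
⊞???⊞⊞∙⊕∙∙????
⊞???⊞∙∙⊚∙∙????
⊞???⊞∙∙∙∙∙????
⊞???⊞∙⊞⊞⊞⊞????
⊞?????????????
⊞?????????????
⊞?????????????
⊞?????????????


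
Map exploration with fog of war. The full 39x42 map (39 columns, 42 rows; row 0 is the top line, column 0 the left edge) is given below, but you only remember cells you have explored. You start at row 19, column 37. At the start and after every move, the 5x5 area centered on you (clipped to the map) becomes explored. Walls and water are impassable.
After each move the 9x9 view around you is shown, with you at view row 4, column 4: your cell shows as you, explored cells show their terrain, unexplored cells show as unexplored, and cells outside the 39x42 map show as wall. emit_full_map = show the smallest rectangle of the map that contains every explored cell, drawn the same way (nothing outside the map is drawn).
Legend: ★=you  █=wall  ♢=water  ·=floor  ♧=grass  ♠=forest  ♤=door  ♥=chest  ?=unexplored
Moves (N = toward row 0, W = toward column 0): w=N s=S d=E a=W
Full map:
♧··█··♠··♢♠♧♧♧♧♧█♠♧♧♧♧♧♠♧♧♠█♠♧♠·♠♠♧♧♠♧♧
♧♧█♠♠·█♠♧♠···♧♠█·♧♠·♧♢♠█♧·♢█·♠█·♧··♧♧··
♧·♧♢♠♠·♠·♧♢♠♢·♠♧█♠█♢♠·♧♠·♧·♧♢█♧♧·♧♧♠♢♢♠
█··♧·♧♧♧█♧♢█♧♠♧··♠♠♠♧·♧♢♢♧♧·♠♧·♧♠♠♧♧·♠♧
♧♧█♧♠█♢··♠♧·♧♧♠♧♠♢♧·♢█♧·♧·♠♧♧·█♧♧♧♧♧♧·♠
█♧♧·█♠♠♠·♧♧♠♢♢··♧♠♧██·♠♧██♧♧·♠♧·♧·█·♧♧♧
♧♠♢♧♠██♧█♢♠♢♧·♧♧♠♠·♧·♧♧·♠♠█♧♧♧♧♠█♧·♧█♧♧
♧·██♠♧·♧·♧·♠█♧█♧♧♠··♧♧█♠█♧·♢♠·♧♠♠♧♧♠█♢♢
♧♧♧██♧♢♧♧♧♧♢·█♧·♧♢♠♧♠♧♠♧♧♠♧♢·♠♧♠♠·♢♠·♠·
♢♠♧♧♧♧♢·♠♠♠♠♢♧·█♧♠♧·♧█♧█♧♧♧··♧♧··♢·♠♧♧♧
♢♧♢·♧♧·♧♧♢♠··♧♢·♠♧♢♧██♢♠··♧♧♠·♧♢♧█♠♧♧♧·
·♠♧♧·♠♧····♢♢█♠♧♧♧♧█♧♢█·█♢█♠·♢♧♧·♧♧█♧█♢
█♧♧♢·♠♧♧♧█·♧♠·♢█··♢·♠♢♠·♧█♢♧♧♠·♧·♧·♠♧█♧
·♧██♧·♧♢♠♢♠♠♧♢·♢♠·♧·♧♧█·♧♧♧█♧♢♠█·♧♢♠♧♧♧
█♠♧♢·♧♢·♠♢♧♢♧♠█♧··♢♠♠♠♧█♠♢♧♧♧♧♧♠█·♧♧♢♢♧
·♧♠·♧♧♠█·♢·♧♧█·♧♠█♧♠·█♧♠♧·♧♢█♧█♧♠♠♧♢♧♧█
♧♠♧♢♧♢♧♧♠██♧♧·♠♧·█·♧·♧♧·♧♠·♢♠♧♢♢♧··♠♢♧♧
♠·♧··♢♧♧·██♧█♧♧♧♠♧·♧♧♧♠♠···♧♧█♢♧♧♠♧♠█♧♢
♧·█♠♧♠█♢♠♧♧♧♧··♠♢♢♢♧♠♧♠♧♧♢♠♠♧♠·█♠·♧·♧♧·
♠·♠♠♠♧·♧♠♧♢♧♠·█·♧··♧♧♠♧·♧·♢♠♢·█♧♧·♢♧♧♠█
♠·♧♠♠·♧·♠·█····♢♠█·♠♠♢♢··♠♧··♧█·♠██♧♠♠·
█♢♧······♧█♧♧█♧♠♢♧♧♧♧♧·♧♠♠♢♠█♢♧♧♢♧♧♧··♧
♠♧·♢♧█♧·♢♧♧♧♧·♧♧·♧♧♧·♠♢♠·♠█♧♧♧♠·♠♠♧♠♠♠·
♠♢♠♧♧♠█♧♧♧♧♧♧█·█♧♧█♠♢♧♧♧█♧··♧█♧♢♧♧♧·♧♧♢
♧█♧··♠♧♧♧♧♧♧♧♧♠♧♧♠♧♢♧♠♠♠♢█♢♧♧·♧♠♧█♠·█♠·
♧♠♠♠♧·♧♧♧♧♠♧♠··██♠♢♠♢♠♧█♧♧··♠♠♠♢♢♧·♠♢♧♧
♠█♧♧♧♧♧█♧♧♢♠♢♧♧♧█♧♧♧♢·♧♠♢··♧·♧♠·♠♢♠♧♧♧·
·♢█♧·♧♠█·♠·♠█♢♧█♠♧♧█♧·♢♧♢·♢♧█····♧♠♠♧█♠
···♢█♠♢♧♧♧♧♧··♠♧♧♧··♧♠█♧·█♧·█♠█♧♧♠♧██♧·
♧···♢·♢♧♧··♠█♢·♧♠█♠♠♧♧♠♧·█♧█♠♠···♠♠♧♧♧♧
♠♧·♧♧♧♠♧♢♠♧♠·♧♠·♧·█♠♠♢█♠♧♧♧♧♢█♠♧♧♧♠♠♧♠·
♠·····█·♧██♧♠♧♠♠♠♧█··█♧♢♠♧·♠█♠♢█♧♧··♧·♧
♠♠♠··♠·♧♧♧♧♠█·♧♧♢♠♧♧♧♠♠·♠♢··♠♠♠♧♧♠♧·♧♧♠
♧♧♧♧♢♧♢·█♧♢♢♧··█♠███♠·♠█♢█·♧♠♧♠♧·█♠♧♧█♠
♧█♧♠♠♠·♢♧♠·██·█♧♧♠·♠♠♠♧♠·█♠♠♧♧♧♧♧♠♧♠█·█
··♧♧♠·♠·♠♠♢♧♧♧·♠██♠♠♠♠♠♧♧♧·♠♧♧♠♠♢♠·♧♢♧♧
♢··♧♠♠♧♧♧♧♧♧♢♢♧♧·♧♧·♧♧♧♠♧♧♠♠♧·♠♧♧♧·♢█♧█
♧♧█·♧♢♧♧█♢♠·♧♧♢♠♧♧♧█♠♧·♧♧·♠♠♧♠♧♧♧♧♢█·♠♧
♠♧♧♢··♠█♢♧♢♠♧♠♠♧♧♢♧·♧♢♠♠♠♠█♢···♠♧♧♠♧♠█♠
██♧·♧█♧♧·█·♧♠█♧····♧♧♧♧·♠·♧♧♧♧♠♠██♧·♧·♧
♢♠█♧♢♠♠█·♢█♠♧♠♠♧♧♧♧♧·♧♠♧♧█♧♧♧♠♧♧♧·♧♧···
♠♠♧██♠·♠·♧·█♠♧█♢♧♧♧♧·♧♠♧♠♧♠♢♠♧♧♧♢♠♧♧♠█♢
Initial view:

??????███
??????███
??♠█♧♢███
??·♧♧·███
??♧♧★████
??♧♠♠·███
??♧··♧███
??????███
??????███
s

??????███
??♠█♧♢███
??·♧♧·███
??♧♧♠████
??♧♠★·███
??♧··♧███
??♠♠♠·███
??????███
??????███

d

?????████
?♠█♧♢████
?·♧♧·████
?♧♧♠█████
?♧♠♠★████
?♧··♧████
?♠♠♠·████
?????████
?????████

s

?♠█♧♢████
?·♧♧·████
?♧♧♠█████
?♧♠♠·████
?♧··★████
?♠♠♠·████
??♧♧♢████
?????████
?????████

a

??♠█♧♢███
??·♧♧·███
??♧♧♠████
??♧♠♠·███
??♧·★♧███
??♠♠♠·███
??·♧♧♢███
??????███
??????███

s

??·♧♧·███
??♧♧♠████
??♧♠♠·███
??♧··♧███
??♠♠★·███
??·♧♧♢███
??·█♠·███
??????███
??????███

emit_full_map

♠█♧♢
·♧♧·
♧♧♠█
♧♠♠·
♧··♧
♠♠★·
·♧♧♢
·█♠·

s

??♧♧♠████
??♧♠♠·███
??♧··♧███
??♠♠♠·███
??·♧★♢███
??·█♠·███
??♠♢♧♧███
??????███
??????███

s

??♧♠♠·███
??♧··♧███
??♠♠♠·███
??·♧♧♢███
??·█★·███
??♠♢♧♧███
??♧♧♧·███
??????███
??????███

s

??♧··♧███
??♠♠♠·███
??·♧♧♢███
??·█♠·███
??♠♢★♧███
??♧♧♧·███
??♠♧█♠███
??????███
??????███

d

?♧··♧████
?♠♠♠·████
?·♧♧♢████
?·█♠·████
?♠♢♧★████
?♧♧♧·████
?♠♧█♠████
?????████
?????████

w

?♧♠♠·████
?♧··♧████
?♠♠♠·████
?·♧♧♢████
?·█♠★████
?♠♢♧♧████
?♧♧♧·████
?♠♧█♠████
?????████

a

??♧♠♠·███
??♧··♧███
??♠♠♠·███
??·♧♧♢███
??·█★·███
??♠♢♧♧███
??♧♧♧·███
??♠♧█♠███
??????███

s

??♧··♧███
??♠♠♠·███
??·♧♧♢███
??·█♠·███
??♠♢★♧███
??♧♧♧·███
??♠♧█♠███
??????███
??????███

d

?♧··♧████
?♠♠♠·████
?·♧♧♢████
?·█♠·████
?♠♢♧★████
?♧♧♧·████
?♠♧█♠████
?????████
?????████

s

?♠♠♠·████
?·♧♧♢████
?·█♠·████
?♠♢♧♧████
?♧♧♧★████
?♠♧█♠████
??█♧·████
?????████
?????████

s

?·♧♧♢████
?·█♠·████
?♠♢♧♧████
?♧♧♧·████
?♠♧█★████
??█♧·████
??♧♧♧████
?????████
?????████

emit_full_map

♠█♧♢
·♧♧·
♧♧♠█
♧♠♠·
♧··♧
♠♠♠·
·♧♧♢
·█♠·
♠♢♧♧
♧♧♧·
♠♧█★
?█♧·
?♧♧♧

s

?·█♠·████
?♠♢♧♧████
?♧♧♧·████
?♠♧█♠████
??█♧★████
??♧♧♧████
??♧♠·████
?????████
?????████

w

?·♧♧♢████
?·█♠·████
?♠♢♧♧████
?♧♧♧·████
?♠♧█★████
??█♧·████
??♧♧♧████
??♧♠·████
?????████

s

?·█♠·████
?♠♢♧♧████
?♧♧♧·████
?♠♧█♠████
??█♧★████
??♧♧♧████
??♧♠·████
?????████
?????████

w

?·♧♧♢████
?·█♠·████
?♠♢♧♧████
?♧♧♧·████
?♠♧█★████
??█♧·████
??♧♧♧████
??♧♠·████
?????████

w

?♠♠♠·████
?·♧♧♢████
?·█♠·████
?♠♢♧♧████
?♧♧♧★████
?♠♧█♠████
??█♧·████
??♧♧♧████
??♧♠·████


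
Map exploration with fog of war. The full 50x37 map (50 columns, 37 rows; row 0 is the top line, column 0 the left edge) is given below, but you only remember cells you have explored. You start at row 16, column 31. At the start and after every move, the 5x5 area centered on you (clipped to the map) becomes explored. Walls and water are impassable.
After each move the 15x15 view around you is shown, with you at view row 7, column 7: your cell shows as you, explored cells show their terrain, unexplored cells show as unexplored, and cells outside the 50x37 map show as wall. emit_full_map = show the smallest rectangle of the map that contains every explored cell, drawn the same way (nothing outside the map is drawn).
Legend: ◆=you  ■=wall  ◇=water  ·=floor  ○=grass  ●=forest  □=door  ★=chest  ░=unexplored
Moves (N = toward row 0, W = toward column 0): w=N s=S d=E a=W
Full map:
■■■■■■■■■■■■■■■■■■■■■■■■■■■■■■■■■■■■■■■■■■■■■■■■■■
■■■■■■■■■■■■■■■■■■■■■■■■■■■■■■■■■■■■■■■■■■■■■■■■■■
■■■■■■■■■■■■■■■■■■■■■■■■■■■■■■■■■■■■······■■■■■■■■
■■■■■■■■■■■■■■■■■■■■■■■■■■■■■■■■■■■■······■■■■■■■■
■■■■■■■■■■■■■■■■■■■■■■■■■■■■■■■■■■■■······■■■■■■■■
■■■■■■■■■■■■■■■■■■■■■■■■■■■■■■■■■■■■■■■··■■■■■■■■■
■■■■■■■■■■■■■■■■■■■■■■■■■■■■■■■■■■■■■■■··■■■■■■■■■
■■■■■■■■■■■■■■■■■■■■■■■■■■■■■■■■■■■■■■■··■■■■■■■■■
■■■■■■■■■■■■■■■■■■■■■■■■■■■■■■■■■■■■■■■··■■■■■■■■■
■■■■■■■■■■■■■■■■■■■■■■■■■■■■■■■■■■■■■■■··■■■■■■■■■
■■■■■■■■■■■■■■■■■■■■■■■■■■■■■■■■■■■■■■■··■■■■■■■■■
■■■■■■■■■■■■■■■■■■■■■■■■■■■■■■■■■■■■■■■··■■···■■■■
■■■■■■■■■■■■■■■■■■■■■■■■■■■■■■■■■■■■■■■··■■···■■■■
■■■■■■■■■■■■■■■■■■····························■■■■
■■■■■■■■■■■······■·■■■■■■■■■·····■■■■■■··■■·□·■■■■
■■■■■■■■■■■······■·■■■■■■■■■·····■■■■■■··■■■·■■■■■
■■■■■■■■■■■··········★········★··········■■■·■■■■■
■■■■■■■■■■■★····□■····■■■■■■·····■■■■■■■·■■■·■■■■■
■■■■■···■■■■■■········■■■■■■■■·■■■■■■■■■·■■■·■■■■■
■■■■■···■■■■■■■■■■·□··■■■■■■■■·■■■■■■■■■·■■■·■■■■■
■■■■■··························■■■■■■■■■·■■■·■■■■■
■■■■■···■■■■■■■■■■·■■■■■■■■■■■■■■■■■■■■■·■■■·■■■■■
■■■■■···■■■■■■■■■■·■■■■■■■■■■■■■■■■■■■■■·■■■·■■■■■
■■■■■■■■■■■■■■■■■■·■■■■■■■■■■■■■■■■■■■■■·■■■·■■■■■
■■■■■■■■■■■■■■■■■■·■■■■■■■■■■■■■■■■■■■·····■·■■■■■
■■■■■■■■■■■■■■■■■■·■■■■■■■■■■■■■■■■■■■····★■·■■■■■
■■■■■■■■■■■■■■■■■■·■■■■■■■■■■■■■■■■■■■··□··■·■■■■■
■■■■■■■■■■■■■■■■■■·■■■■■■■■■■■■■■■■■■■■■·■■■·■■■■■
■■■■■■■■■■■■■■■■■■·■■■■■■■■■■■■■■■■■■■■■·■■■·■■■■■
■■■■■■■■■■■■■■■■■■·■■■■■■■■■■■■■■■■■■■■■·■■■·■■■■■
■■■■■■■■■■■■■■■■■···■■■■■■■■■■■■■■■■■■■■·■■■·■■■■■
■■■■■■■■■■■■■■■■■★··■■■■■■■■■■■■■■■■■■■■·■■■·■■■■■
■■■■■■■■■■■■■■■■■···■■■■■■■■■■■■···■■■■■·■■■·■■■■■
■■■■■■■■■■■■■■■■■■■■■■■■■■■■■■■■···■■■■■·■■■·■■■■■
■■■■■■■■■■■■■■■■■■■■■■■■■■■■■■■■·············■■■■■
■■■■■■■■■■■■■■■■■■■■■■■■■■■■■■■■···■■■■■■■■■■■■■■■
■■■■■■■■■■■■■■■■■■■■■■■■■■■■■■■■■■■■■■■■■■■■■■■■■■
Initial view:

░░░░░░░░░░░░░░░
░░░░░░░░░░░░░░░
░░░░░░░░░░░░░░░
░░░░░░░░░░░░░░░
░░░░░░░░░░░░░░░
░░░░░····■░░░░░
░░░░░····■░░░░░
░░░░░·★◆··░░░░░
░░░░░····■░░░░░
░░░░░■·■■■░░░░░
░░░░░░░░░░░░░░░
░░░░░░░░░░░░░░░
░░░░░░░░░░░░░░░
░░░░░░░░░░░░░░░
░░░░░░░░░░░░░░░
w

░░░░░░░░░░░░░░░
░░░░░░░░░░░░░░░
░░░░░░░░░░░░░░░
░░░░░░░░░░░░░░░
░░░░░░░░░░░░░░░
░░░░░·····░░░░░
░░░░░····■░░░░░
░░░░░··◆·■░░░░░
░░░░░·★···░░░░░
░░░░░····■░░░░░
░░░░░■·■■■░░░░░
░░░░░░░░░░░░░░░
░░░░░░░░░░░░░░░
░░░░░░░░░░░░░░░
░░░░░░░░░░░░░░░

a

░░░░░░░░░░░░░░░
░░░░░░░░░░░░░░░
░░░░░░░░░░░░░░░
░░░░░░░░░░░░░░░
░░░░░░░░░░░░░░░
░░░░░······░░░░
░░░░░·····■░░░░
░░░░░··◆··■░░░░
░░░░░··★···░░░░
░░░░░·····■░░░░
░░░░░░■·■■■░░░░
░░░░░░░░░░░░░░░
░░░░░░░░░░░░░░░
░░░░░░░░░░░░░░░
░░░░░░░░░░░░░░░

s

░░░░░░░░░░░░░░░
░░░░░░░░░░░░░░░
░░░░░░░░░░░░░░░
░░░░░░░░░░░░░░░
░░░░░······░░░░
░░░░░·····■░░░░
░░░░░·····■░░░░
░░░░░··◆···░░░░
░░░░░·····■░░░░
░░░░░■■·■■■░░░░
░░░░░░░░░░░░░░░
░░░░░░░░░░░░░░░
░░░░░░░░░░░░░░░
░░░░░░░░░░░░░░░
░░░░░░░░░░░░░░░

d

░░░░░░░░░░░░░░░
░░░░░░░░░░░░░░░
░░░░░░░░░░░░░░░
░░░░░░░░░░░░░░░
░░░░······░░░░░
░░░░·····■░░░░░
░░░░·····■░░░░░
░░░░··★◆··░░░░░
░░░░·····■░░░░░
░░░░■■·■■■░░░░░
░░░░░░░░░░░░░░░
░░░░░░░░░░░░░░░
░░░░░░░░░░░░░░░
░░░░░░░░░░░░░░░
░░░░░░░░░░░░░░░

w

░░░░░░░░░░░░░░░
░░░░░░░░░░░░░░░
░░░░░░░░░░░░░░░
░░░░░░░░░░░░░░░
░░░░░░░░░░░░░░░
░░░░······░░░░░
░░░░·····■░░░░░
░░░░···◆·■░░░░░
░░░░··★···░░░░░
░░░░·····■░░░░░
░░░░■■·■■■░░░░░
░░░░░░░░░░░░░░░
░░░░░░░░░░░░░░░
░░░░░░░░░░░░░░░
░░░░░░░░░░░░░░░

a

░░░░░░░░░░░░░░░
░░░░░░░░░░░░░░░
░░░░░░░░░░░░░░░
░░░░░░░░░░░░░░░
░░░░░░░░░░░░░░░
░░░░░······░░░░
░░░░░·····■░░░░
░░░░░··◆··■░░░░
░░░░░··★···░░░░
░░░░░·····■░░░░
░░░░░■■·■■■░░░░
░░░░░░░░░░░░░░░
░░░░░░░░░░░░░░░
░░░░░░░░░░░░░░░
░░░░░░░░░░░░░░░

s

░░░░░░░░░░░░░░░
░░░░░░░░░░░░░░░
░░░░░░░░░░░░░░░
░░░░░░░░░░░░░░░
░░░░░······░░░░
░░░░░·····■░░░░
░░░░░·····■░░░░
░░░░░··◆···░░░░
░░░░░·····■░░░░
░░░░░■■·■■■░░░░
░░░░░░░░░░░░░░░
░░░░░░░░░░░░░░░
░░░░░░░░░░░░░░░
░░░░░░░░░░░░░░░
░░░░░░░░░░░░░░░

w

░░░░░░░░░░░░░░░
░░░░░░░░░░░░░░░
░░░░░░░░░░░░░░░
░░░░░░░░░░░░░░░
░░░░░░░░░░░░░░░
░░░░░······░░░░
░░░░░·····■░░░░
░░░░░··◆··■░░░░
░░░░░··★···░░░░
░░░░░·····■░░░░
░░░░░■■·■■■░░░░
░░░░░░░░░░░░░░░
░░░░░░░░░░░░░░░
░░░░░░░░░░░░░░░
░░░░░░░░░░░░░░░

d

░░░░░░░░░░░░░░░
░░░░░░░░░░░░░░░
░░░░░░░░░░░░░░░
░░░░░░░░░░░░░░░
░░░░░░░░░░░░░░░
░░░░······░░░░░
░░░░·····■░░░░░
░░░░···◆·■░░░░░
░░░░··★···░░░░░
░░░░·····■░░░░░
░░░░■■·■■■░░░░░
░░░░░░░░░░░░░░░
░░░░░░░░░░░░░░░
░░░░░░░░░░░░░░░
░░░░░░░░░░░░░░░

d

░░░░░░░░░░░░░░░
░░░░░░░░░░░░░░░
░░░░░░░░░░░░░░░
░░░░░░░░░░░░░░░
░░░░░░░░░░░░░░░
░░░·······░░░░░
░░░·····■■░░░░░
░░░····◆■■░░░░░
░░░··★····░░░░░
░░░·····■■░░░░░
░░░■■·■■■░░░░░░
░░░░░░░░░░░░░░░
░░░░░░░░░░░░░░░
░░░░░░░░░░░░░░░
░░░░░░░░░░░░░░░

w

░░░░░░░░░░░░░░░
░░░░░░░░░░░░░░░
░░░░░░░░░░░░░░░
░░░░░░░░░░░░░░░
░░░░░░░░░░░░░░░
░░░░░■■■■■░░░░░
░░░·······░░░░░
░░░····◆■■░░░░░
░░░·····■■░░░░░
░░░··★····░░░░░
░░░·····■■░░░░░
░░░■■·■■■░░░░░░
░░░░░░░░░░░░░░░
░░░░░░░░░░░░░░░
░░░░░░░░░░░░░░░

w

░░░░░░░░░░░░░░░
░░░░░░░░░░░░░░░
░░░░░░░░░░░░░░░
░░░░░░░░░░░░░░░
░░░░░░░░░░░░░░░
░░░░░■■■■■░░░░░
░░░░░■■■■■░░░░░
░░░····◆··░░░░░
░░░·····■■░░░░░
░░░·····■■░░░░░
░░░··★····░░░░░
░░░·····■■░░░░░
░░░■■·■■■░░░░░░
░░░░░░░░░░░░░░░
░░░░░░░░░░░░░░░

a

░░░░░░░░░░░░░░░
░░░░░░░░░░░░░░░
░░░░░░░░░░░░░░░
░░░░░░░░░░░░░░░
░░░░░░░░░░░░░░░
░░░░░■■■■■■░░░░
░░░░░■■■■■■░░░░
░░░░···◆···░░░░
░░░░·····■■░░░░
░░░░·····■■░░░░
░░░░··★····░░░░
░░░░·····■■░░░░
░░░░■■·■■■░░░░░
░░░░░░░░░░░░░░░
░░░░░░░░░░░░░░░

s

░░░░░░░░░░░░░░░
░░░░░░░░░░░░░░░
░░░░░░░░░░░░░░░
░░░░░░░░░░░░░░░
░░░░░■■■■■■░░░░
░░░░░■■■■■■░░░░
░░░░·······░░░░
░░░░···◆·■■░░░░
░░░░·····■■░░░░
░░░░··★····░░░░
░░░░·····■■░░░░
░░░░■■·■■■░░░░░
░░░░░░░░░░░░░░░
░░░░░░░░░░░░░░░
░░░░░░░░░░░░░░░

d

░░░░░░░░░░░░░░░
░░░░░░░░░░░░░░░
░░░░░░░░░░░░░░░
░░░░░░░░░░░░░░░
░░░░■■■■■■░░░░░
░░░░■■■■■■░░░░░
░░░·······░░░░░
░░░····◆■■░░░░░
░░░·····■■░░░░░
░░░··★····░░░░░
░░░·····■■░░░░░
░░░■■·■■■░░░░░░
░░░░░░░░░░░░░░░
░░░░░░░░░░░░░░░
░░░░░░░░░░░░░░░

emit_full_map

░■■■■■■
░■■■■■■
·······
····◆■■
·····■■
··★····
·····■■
■■·■■■░
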